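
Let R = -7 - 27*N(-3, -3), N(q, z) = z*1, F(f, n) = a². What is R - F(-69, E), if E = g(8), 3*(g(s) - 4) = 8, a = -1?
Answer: 73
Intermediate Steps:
g(s) = 20/3 (g(s) = 4 + (⅓)*8 = 4 + 8/3 = 20/3)
E = 20/3 ≈ 6.6667
F(f, n) = 1 (F(f, n) = (-1)² = 1)
N(q, z) = z
R = 74 (R = -7 - 27*(-3) = -7 + 81 = 74)
R - F(-69, E) = 74 - 1*1 = 74 - 1 = 73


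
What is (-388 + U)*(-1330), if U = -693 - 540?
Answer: 2155930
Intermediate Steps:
U = -1233
(-388 + U)*(-1330) = (-388 - 1233)*(-1330) = -1621*(-1330) = 2155930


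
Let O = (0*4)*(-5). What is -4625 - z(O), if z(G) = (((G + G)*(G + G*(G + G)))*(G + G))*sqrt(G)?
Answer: -4625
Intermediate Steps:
O = 0 (O = 0*(-5) = 0)
z(G) = 4*G**(5/2)*(G + 2*G**2) (z(G) = (((2*G)*(G + G*(2*G)))*(2*G))*sqrt(G) = (((2*G)*(G + 2*G**2))*(2*G))*sqrt(G) = ((2*G*(G + 2*G**2))*(2*G))*sqrt(G) = (4*G**2*(G + 2*G**2))*sqrt(G) = 4*G**(5/2)*(G + 2*G**2))
-4625 - z(O) = -4625 - 0**(7/2)*(4 + 8*0) = -4625 - 0*(4 + 0) = -4625 - 0*4 = -4625 - 1*0 = -4625 + 0 = -4625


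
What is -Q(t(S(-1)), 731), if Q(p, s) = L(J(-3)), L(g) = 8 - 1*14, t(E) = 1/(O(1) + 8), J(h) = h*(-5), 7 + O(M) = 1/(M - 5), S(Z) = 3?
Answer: 6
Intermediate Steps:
O(M) = -7 + 1/(-5 + M) (O(M) = -7 + 1/(M - 5) = -7 + 1/(-5 + M))
J(h) = -5*h
t(E) = 4/3 (t(E) = 1/((36 - 7*1)/(-5 + 1) + 8) = 1/((36 - 7)/(-4) + 8) = 1/(-1/4*29 + 8) = 1/(-29/4 + 8) = 1/(3/4) = 4/3)
L(g) = -6 (L(g) = 8 - 14 = -6)
Q(p, s) = -6
-Q(t(S(-1)), 731) = -1*(-6) = 6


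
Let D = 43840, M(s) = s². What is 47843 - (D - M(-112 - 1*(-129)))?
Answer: 4292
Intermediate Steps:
47843 - (D - M(-112 - 1*(-129))) = 47843 - (43840 - (-112 - 1*(-129))²) = 47843 - (43840 - (-112 + 129)²) = 47843 - (43840 - 1*17²) = 47843 - (43840 - 1*289) = 47843 - (43840 - 289) = 47843 - 1*43551 = 47843 - 43551 = 4292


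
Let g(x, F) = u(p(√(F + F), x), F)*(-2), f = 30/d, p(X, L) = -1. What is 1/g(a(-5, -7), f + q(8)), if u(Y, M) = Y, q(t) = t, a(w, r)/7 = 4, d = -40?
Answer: ½ ≈ 0.50000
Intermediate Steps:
a(w, r) = 28 (a(w, r) = 7*4 = 28)
f = -¾ (f = 30/(-40) = 30*(-1/40) = -¾ ≈ -0.75000)
g(x, F) = 2 (g(x, F) = -1*(-2) = 2)
1/g(a(-5, -7), f + q(8)) = 1/2 = ½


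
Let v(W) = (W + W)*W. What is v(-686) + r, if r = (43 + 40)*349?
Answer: 970159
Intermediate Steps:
v(W) = 2*W**2 (v(W) = (2*W)*W = 2*W**2)
r = 28967 (r = 83*349 = 28967)
v(-686) + r = 2*(-686)**2 + 28967 = 2*470596 + 28967 = 941192 + 28967 = 970159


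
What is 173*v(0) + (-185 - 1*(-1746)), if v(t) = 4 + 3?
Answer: 2772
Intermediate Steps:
v(t) = 7
173*v(0) + (-185 - 1*(-1746)) = 173*7 + (-185 - 1*(-1746)) = 1211 + (-185 + 1746) = 1211 + 1561 = 2772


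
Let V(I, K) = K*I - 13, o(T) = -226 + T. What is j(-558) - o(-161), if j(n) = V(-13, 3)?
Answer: 335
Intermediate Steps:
V(I, K) = -13 + I*K (V(I, K) = I*K - 13 = -13 + I*K)
j(n) = -52 (j(n) = -13 - 13*3 = -13 - 39 = -52)
j(-558) - o(-161) = -52 - (-226 - 161) = -52 - 1*(-387) = -52 + 387 = 335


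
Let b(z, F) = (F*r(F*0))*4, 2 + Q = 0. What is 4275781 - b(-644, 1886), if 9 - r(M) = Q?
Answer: 4192797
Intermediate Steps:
Q = -2 (Q = -2 + 0 = -2)
r(M) = 11 (r(M) = 9 - 1*(-2) = 9 + 2 = 11)
b(z, F) = 44*F (b(z, F) = (F*11)*4 = (11*F)*4 = 44*F)
4275781 - b(-644, 1886) = 4275781 - 44*1886 = 4275781 - 1*82984 = 4275781 - 82984 = 4192797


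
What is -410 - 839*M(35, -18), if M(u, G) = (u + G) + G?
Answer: 429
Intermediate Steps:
M(u, G) = u + 2*G (M(u, G) = (G + u) + G = u + 2*G)
-410 - 839*M(35, -18) = -410 - 839*(35 + 2*(-18)) = -410 - 839*(35 - 36) = -410 - 839*(-1) = -410 + 839 = 429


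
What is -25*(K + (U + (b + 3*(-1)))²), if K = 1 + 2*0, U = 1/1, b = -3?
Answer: -650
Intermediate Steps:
U = 1
K = 1 (K = 1 + 0 = 1)
-25*(K + (U + (b + 3*(-1)))²) = -25*(1 + (1 + (-3 + 3*(-1)))²) = -25*(1 + (1 + (-3 - 3))²) = -25*(1 + (1 - 6)²) = -25*(1 + (-5)²) = -25*(1 + 25) = -25*26 = -650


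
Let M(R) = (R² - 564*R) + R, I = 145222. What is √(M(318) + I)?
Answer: 4*√4207 ≈ 259.45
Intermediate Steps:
M(R) = R² - 563*R
√(M(318) + I) = √(318*(-563 + 318) + 145222) = √(318*(-245) + 145222) = √(-77910 + 145222) = √67312 = 4*√4207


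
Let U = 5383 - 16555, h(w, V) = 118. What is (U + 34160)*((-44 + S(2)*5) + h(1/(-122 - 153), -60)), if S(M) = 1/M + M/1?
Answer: 1988462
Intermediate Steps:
S(M) = M + 1/M (S(M) = 1/M + M*1 = 1/M + M = M + 1/M)
U = -11172
(U + 34160)*((-44 + S(2)*5) + h(1/(-122 - 153), -60)) = (-11172 + 34160)*((-44 + (2 + 1/2)*5) + 118) = 22988*((-44 + (2 + ½)*5) + 118) = 22988*((-44 + (5/2)*5) + 118) = 22988*((-44 + 25/2) + 118) = 22988*(-63/2 + 118) = 22988*(173/2) = 1988462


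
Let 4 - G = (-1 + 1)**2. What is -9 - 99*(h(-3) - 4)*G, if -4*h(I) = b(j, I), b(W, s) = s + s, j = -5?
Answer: 981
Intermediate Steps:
G = 4 (G = 4 - (-1 + 1)**2 = 4 - 1*0**2 = 4 - 1*0 = 4 + 0 = 4)
b(W, s) = 2*s
h(I) = -I/2
-9 - 99*(h(-3) - 4)*G = -9 - 99*(-1/2*(-3) - 4)*4 = -9 - 99*(3/2 - 4)*4 = -9 - (-495)*4/2 = -9 - 99*(-10) = -9 + 990 = 981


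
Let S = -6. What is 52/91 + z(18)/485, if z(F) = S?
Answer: 1898/3395 ≈ 0.55906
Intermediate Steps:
z(F) = -6
52/91 + z(18)/485 = 52/91 - 6/485 = 52*(1/91) - 6*1/485 = 4/7 - 6/485 = 1898/3395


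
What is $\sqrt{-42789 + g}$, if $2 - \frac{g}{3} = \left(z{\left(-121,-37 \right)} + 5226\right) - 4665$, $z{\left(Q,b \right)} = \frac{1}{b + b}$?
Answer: $\frac{3 i \sqrt{27055066}}{74} \approx 210.87 i$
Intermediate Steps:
$z{\left(Q,b \right)} = \frac{1}{2 b}$
$g = - \frac{124095}{74}$ ($g = 6 - 3 \left(\left(\frac{1}{2 \left(-37\right)} + 5226\right) - 4665\right) = 6 - 3 \left(\left(\frac{1}{2} \left(- \frac{1}{37}\right) + 5226\right) - 4665\right) = 6 - 3 \left(\left(- \frac{1}{74} + 5226\right) - 4665\right) = 6 - 3 \left(\frac{386723}{74} - 4665\right) = 6 - \frac{124539}{74} = - \frac{124095}{74} \approx -1677.0$)
$\sqrt{-42789 + g} = \sqrt{-42789 - \frac{124095}{74}} = \sqrt{- \frac{3290481}{74}} = \frac{3 i \sqrt{27055066}}{74}$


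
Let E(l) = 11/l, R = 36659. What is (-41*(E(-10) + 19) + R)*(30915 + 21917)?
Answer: 9489974416/5 ≈ 1.8980e+9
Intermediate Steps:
(-41*(E(-10) + 19) + R)*(30915 + 21917) = (-41*(11/(-10) + 19) + 36659)*(30915 + 21917) = (-41*(11*(-1/10) + 19) + 36659)*52832 = (-41*(-11/10 + 19) + 36659)*52832 = (-41*179/10 + 36659)*52832 = (-7339/10 + 36659)*52832 = (359251/10)*52832 = 9489974416/5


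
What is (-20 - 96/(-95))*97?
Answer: -174988/95 ≈ -1842.0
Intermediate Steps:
(-20 - 96/(-95))*97 = (-20 - 96*(-1/95))*97 = (-20 + 96/95)*97 = -1804/95*97 = -174988/95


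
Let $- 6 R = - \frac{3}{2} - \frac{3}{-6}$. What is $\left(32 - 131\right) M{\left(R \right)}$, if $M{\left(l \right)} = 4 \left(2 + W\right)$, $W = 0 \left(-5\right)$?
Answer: $-792$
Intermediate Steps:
$W = 0$
$R = \frac{1}{6}$ ($R = - \frac{- \frac{3}{2} - \frac{3}{-6}}{6} = - \frac{\left(-3\right) \frac{1}{2} - - \frac{1}{2}}{6} = - \frac{- \frac{3}{2} + \frac{1}{2}}{6} = \left(- \frac{1}{6}\right) \left(-1\right) = \frac{1}{6} \approx 0.16667$)
$M{\left(l \right)} = 8$ ($M{\left(l \right)} = 4 \left(2 + 0\right) = 4 \cdot 2 = 8$)
$\left(32 - 131\right) M{\left(R \right)} = \left(32 - 131\right) 8 = \left(-99\right) 8 = -792$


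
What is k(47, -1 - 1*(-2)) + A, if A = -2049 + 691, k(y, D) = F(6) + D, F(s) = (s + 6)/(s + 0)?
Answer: -1355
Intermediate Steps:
F(s) = (6 + s)/s
k(y, D) = 2 + D (k(y, D) = (6 + 6)/6 + D = (⅙)*12 + D = 2 + D)
A = -1358
k(47, -1 - 1*(-2)) + A = (2 + (-1 - 1*(-2))) - 1358 = (2 + (-1 + 2)) - 1358 = (2 + 1) - 1358 = 3 - 1358 = -1355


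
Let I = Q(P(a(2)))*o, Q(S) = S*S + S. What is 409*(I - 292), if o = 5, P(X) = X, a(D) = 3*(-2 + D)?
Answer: -119428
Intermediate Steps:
a(D) = -6 + 3*D
Q(S) = S + S**2 (Q(S) = S**2 + S = S + S**2)
I = 0 (I = ((-6 + 3*2)*(1 + (-6 + 3*2)))*5 = ((-6 + 6)*(1 + (-6 + 6)))*5 = (0*(1 + 0))*5 = (0*1)*5 = 0*5 = 0)
409*(I - 292) = 409*(0 - 292) = 409*(-292) = -119428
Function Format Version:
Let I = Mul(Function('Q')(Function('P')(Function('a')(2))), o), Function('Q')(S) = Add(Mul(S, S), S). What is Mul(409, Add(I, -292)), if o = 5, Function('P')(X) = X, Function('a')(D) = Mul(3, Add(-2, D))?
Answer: -119428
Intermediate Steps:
Function('a')(D) = Add(-6, Mul(3, D))
Function('Q')(S) = Add(S, Pow(S, 2)) (Function('Q')(S) = Add(Pow(S, 2), S) = Add(S, Pow(S, 2)))
I = 0 (I = Mul(Mul(Add(-6, Mul(3, 2)), Add(1, Add(-6, Mul(3, 2)))), 5) = Mul(Mul(Add(-6, 6), Add(1, Add(-6, 6))), 5) = Mul(Mul(0, Add(1, 0)), 5) = Mul(Mul(0, 1), 5) = Mul(0, 5) = 0)
Mul(409, Add(I, -292)) = Mul(409, Add(0, -292)) = Mul(409, -292) = -119428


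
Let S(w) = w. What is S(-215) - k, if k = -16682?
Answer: 16467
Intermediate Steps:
S(-215) - k = -215 - 1*(-16682) = -215 + 16682 = 16467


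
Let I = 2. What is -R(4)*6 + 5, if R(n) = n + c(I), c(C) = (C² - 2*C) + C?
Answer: -31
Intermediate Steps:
c(C) = C² - C
R(n) = 2 + n (R(n) = n + 2*(-1 + 2) = n + 2*1 = n + 2 = 2 + n)
-R(4)*6 + 5 = -(2 + 4)*6 + 5 = -1*6*6 + 5 = -6*6 + 5 = -36 + 5 = -31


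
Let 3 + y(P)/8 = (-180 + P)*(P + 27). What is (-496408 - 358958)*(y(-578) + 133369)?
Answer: -2972062401894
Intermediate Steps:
y(P) = -24 + 8*(-180 + P)*(27 + P) (y(P) = -24 + 8*((-180 + P)*(P + 27)) = -24 + 8*((-180 + P)*(27 + P)) = -24 + 8*(-180 + P)*(27 + P))
(-496408 - 358958)*(y(-578) + 133369) = (-496408 - 358958)*((-38904 - 1224*(-578) + 8*(-578)²) + 133369) = -855366*((-38904 + 707472 + 8*334084) + 133369) = -855366*((-38904 + 707472 + 2672672) + 133369) = -855366*(3341240 + 133369) = -855366*3474609 = -2972062401894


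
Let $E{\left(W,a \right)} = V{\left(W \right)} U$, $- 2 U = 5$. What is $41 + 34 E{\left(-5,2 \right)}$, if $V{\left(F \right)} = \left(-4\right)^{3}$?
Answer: $5481$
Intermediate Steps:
$V{\left(F \right)} = -64$
$U = - \frac{5}{2}$ ($U = \left(- \frac{1}{2}\right) 5 = - \frac{5}{2} \approx -2.5$)
$E{\left(W,a \right)} = 160$ ($E{\left(W,a \right)} = \left(-64\right) \left(- \frac{5}{2}\right) = 160$)
$41 + 34 E{\left(-5,2 \right)} = 41 + 34 \cdot 160 = 41 + 5440 = 5481$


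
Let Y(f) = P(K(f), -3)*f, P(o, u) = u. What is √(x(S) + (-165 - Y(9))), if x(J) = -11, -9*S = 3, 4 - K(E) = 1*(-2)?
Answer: I*√149 ≈ 12.207*I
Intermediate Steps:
K(E) = 6 (K(E) = 4 - (-2) = 4 - 1*(-2) = 4 + 2 = 6)
S = -⅓ (S = -⅑*3 = -⅓ ≈ -0.33333)
Y(f) = -3*f
√(x(S) + (-165 - Y(9))) = √(-11 + (-165 - (-3)*9)) = √(-11 + (-165 - 1*(-27))) = √(-11 + (-165 + 27)) = √(-11 - 138) = √(-149) = I*√149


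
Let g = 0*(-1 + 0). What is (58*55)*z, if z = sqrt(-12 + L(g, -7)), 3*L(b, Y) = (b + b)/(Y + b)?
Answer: 6380*I*sqrt(3) ≈ 11050.0*I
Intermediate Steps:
g = 0 (g = 0*(-1) = 0)
L(b, Y) = 2*b/(3*(Y + b)) (L(b, Y) = ((b + b)/(Y + b))/3 = ((2*b)/(Y + b))/3 = (2*b/(Y + b))/3 = 2*b/(3*(Y + b)))
z = 2*I*sqrt(3) (z = sqrt(-12 + (2/3)*0/(-7 + 0)) = sqrt(-12 + (2/3)*0/(-7)) = sqrt(-12 + (2/3)*0*(-1/7)) = sqrt(-12 + 0) = sqrt(-12) = 2*I*sqrt(3) ≈ 3.4641*I)
(58*55)*z = (58*55)*(2*I*sqrt(3)) = 3190*(2*I*sqrt(3)) = 6380*I*sqrt(3)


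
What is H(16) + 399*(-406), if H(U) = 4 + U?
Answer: -161974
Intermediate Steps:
H(16) + 399*(-406) = (4 + 16) + 399*(-406) = 20 - 161994 = -161974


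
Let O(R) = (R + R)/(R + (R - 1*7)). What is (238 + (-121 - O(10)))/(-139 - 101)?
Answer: -1501/3120 ≈ -0.48109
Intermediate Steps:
O(R) = 2*R/(-7 + 2*R) (O(R) = (2*R)/(R + (R - 7)) = (2*R)/(R + (-7 + R)) = (2*R)/(-7 + 2*R) = 2*R/(-7 + 2*R))
(238 + (-121 - O(10)))/(-139 - 101) = (238 + (-121 - 2*10/(-7 + 2*10)))/(-139 - 101) = (238 + (-121 - 2*10/(-7 + 20)))/(-240) = (238 + (-121 - 2*10/13))*(-1/240) = (238 + (-121 - 1*20/13))*(-1/240) = (238 + (-121 - 20/13))*(-1/240) = (238 - 1593/13)*(-1/240) = (1501/13)*(-1/240) = -1501/3120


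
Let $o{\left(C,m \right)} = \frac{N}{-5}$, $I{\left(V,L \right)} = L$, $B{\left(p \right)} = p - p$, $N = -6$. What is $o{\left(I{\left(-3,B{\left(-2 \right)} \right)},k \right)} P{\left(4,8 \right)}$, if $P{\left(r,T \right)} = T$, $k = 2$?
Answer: $\frac{48}{5} \approx 9.6$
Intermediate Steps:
$B{\left(p \right)} = 0$
$o{\left(C,m \right)} = \frac{6}{5}$ ($o{\left(C,m \right)} = - \frac{6}{-5} = \left(-6\right) \left(- \frac{1}{5}\right) = \frac{6}{5}$)
$o{\left(I{\left(-3,B{\left(-2 \right)} \right)},k \right)} P{\left(4,8 \right)} = \frac{6}{5} \cdot 8 = \frac{48}{5}$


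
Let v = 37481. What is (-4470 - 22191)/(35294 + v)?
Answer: -26661/72775 ≈ -0.36635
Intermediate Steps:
(-4470 - 22191)/(35294 + v) = (-4470 - 22191)/(35294 + 37481) = -26661/72775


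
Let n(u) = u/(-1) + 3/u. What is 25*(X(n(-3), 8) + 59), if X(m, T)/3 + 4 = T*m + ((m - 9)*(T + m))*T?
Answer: -39625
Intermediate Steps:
n(u) = -u + 3/u (n(u) = u*(-1) + 3/u = -u + 3/u)
X(m, T) = -12 + 3*T*m + 3*T*(-9 + m)*(T + m) (X(m, T) = -12 + 3*(T*m + ((m - 9)*(T + m))*T) = -12 + 3*(T*m + ((-9 + m)*(T + m))*T) = -12 + 3*(T*m + T*(-9 + m)*(T + m)) = -12 + (3*T*m + 3*T*(-9 + m)*(T + m)) = -12 + 3*T*m + 3*T*(-9 + m)*(T + m))
25*(X(n(-3), 8) + 59) = 25*((-12 - 27*8² - 24*8*(-1*(-3) + 3/(-3)) + 3*8*(-1*(-3) + 3/(-3))² + 3*(-1*(-3) + 3/(-3))*8²) + 59) = 25*((-12 - 27*64 - 24*8*(3 + 3*(-⅓)) + 3*8*(3 + 3*(-⅓))² + 3*(3 + 3*(-⅓))*64) + 59) = 25*((-12 - 1728 - 24*8*(3 - 1) + 3*8*(3 - 1)² + 3*(3 - 1)*64) + 59) = 25*((-12 - 1728 - 24*8*2 + 3*8*2² + 3*2*64) + 59) = 25*((-12 - 1728 - 384 + 3*8*4 + 384) + 59) = 25*((-12 - 1728 - 384 + 96 + 384) + 59) = 25*(-1644 + 59) = 25*(-1585) = -39625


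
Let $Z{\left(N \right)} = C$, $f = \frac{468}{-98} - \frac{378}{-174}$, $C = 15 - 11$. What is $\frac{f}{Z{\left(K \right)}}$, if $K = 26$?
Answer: $- \frac{3699}{5684} \approx -0.65077$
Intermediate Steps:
$C = 4$ ($C = 15 - 11 = 4$)
$f = - \frac{3699}{1421}$ ($f = 468 \left(- \frac{1}{98}\right) - - \frac{63}{29} = - \frac{234}{49} + \frac{63}{29} = - \frac{3699}{1421} \approx -2.6031$)
$Z{\left(N \right)} = 4$
$\frac{f}{Z{\left(K \right)}} = - \frac{3699}{1421 \cdot 4} = \left(- \frac{3699}{1421}\right) \frac{1}{4} = - \frac{3699}{5684}$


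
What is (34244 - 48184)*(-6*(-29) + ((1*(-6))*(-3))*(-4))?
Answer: -1421880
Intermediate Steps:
(34244 - 48184)*(-6*(-29) + ((1*(-6))*(-3))*(-4)) = -13940*(174 - 6*(-3)*(-4)) = -13940*(174 + 18*(-4)) = -13940*(174 - 72) = -13940*102 = -1421880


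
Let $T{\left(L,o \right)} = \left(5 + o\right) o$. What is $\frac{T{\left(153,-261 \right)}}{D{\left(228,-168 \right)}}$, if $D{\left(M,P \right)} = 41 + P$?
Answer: $- \frac{66816}{127} \approx -526.11$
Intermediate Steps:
$T{\left(L,o \right)} = o \left(5 + o\right)$
$\frac{T{\left(153,-261 \right)}}{D{\left(228,-168 \right)}} = \frac{\left(-261\right) \left(5 - 261\right)}{41 - 168} = \frac{\left(-261\right) \left(-256\right)}{-127} = 66816 \left(- \frac{1}{127}\right) = - \frac{66816}{127}$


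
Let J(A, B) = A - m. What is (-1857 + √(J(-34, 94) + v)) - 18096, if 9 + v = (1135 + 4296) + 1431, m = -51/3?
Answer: -19953 + 2*√1709 ≈ -19870.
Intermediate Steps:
m = -17 (m = -51*⅓ = -17)
v = 6853 (v = -9 + ((1135 + 4296) + 1431) = -9 + (5431 + 1431) = -9 + 6862 = 6853)
J(A, B) = 17 + A (J(A, B) = A - 1*(-17) = A + 17 = 17 + A)
(-1857 + √(J(-34, 94) + v)) - 18096 = (-1857 + √((17 - 34) + 6853)) - 18096 = (-1857 + √(-17 + 6853)) - 18096 = (-1857 + √6836) - 18096 = (-1857 + 2*√1709) - 18096 = -19953 + 2*√1709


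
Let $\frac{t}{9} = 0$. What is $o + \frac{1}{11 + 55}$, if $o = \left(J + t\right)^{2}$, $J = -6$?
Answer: $\frac{2377}{66} \approx 36.015$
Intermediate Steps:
$t = 0$ ($t = 9 \cdot 0 = 0$)
$o = 36$ ($o = \left(-6 + 0\right)^{2} = \left(-6\right)^{2} = 36$)
$o + \frac{1}{11 + 55} = 36 + \frac{1}{11 + 55} = 36 + \frac{1}{66} = \frac{2377}{66}$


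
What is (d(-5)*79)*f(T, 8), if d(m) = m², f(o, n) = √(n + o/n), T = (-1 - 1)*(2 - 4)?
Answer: 1975*√34/2 ≈ 5758.1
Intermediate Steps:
T = 4 (T = -2*(-2) = 4)
(d(-5)*79)*f(T, 8) = ((-5)²*79)*√(8 + 4/8) = (25*79)*√(8 + 4*(⅛)) = 1975*√(8 + ½) = 1975*√(17/2) = 1975*(√34/2) = 1975*√34/2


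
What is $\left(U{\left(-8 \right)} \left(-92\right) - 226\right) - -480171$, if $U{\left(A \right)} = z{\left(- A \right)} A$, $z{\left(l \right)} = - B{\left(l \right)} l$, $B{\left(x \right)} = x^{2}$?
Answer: $103113$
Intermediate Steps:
$z{\left(l \right)} = - l^{3}$ ($z{\left(l \right)} = - l^{2} l = - l^{3}$)
$U{\left(A \right)} = A^{4}$ ($U{\left(A \right)} = - \left(- A\right)^{3} A = - \left(-1\right) A^{3} A = A^{3} A = A^{4}$)
$\left(U{\left(-8 \right)} \left(-92\right) - 226\right) - -480171 = \left(\left(-8\right)^{4} \left(-92\right) - 226\right) - -480171 = \left(4096 \left(-92\right) - 226\right) + 480171 = \left(-376832 - 226\right) + 480171 = -377058 + 480171 = 103113$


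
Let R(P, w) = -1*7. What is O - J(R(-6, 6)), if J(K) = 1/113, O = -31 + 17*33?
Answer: 59889/113 ≈ 529.99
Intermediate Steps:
R(P, w) = -7
O = 530 (O = -31 + 561 = 530)
J(K) = 1/113
O - J(R(-6, 6)) = 530 - 1*1/113 = 530 - 1/113 = 59889/113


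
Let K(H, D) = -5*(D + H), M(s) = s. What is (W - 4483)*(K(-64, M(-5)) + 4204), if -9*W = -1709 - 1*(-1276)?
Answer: -181568786/9 ≈ -2.0174e+7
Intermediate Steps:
K(H, D) = -5*D - 5*H
W = 433/9 (W = -(-1709 - 1*(-1276))/9 = -(-1709 + 1276)/9 = -1/9*(-433) = 433/9 ≈ 48.111)
(W - 4483)*(K(-64, M(-5)) + 4204) = (433/9 - 4483)*((-5*(-5) - 5*(-64)) + 4204) = -39914*((25 + 320) + 4204)/9 = -39914*(345 + 4204)/9 = -39914/9*4549 = -181568786/9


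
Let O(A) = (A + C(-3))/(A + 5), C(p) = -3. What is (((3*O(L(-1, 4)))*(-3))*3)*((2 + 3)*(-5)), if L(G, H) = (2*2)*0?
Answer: -405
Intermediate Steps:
L(G, H) = 0 (L(G, H) = 4*0 = 0)
O(A) = (-3 + A)/(5 + A) (O(A) = (A - 3)/(A + 5) = (-3 + A)/(5 + A))
(((3*O(L(-1, 4)))*(-3))*3)*((2 + 3)*(-5)) = (((3*((-3 + 0)/(5 + 0)))*(-3))*3)*((2 + 3)*(-5)) = (((3*(-3/5))*(-3))*3)*(5*(-5)) = (((3*((⅕)*(-3)))*(-3))*3)*(-25) = (((3*(-⅗))*(-3))*3)*(-25) = (-9/5*(-3)*3)*(-25) = ((27/5)*3)*(-25) = (81/5)*(-25) = -405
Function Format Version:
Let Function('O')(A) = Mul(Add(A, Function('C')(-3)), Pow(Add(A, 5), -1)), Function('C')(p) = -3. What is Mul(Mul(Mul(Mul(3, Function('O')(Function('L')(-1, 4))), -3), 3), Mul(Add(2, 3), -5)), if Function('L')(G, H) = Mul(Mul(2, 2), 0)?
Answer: -405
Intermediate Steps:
Function('L')(G, H) = 0 (Function('L')(G, H) = Mul(4, 0) = 0)
Function('O')(A) = Mul(Pow(Add(5, A), -1), Add(-3, A)) (Function('O')(A) = Mul(Add(A, -3), Pow(Add(A, 5), -1)) = Mul(Add(-3, A), Pow(Add(5, A), -1)) = Mul(Pow(Add(5, A), -1), Add(-3, A)))
Mul(Mul(Mul(Mul(3, Function('O')(Function('L')(-1, 4))), -3), 3), Mul(Add(2, 3), -5)) = Mul(Mul(Mul(Mul(3, Mul(Pow(Add(5, 0), -1), Add(-3, 0))), -3), 3), Mul(Add(2, 3), -5)) = Mul(Mul(Mul(Mul(3, Mul(Pow(5, -1), -3)), -3), 3), Mul(5, -5)) = Mul(Mul(Mul(Mul(3, Mul(Rational(1, 5), -3)), -3), 3), -25) = Mul(Mul(Mul(Mul(3, Rational(-3, 5)), -3), 3), -25) = Mul(Mul(Mul(Rational(-9, 5), -3), 3), -25) = Mul(Mul(Rational(27, 5), 3), -25) = Mul(Rational(81, 5), -25) = -405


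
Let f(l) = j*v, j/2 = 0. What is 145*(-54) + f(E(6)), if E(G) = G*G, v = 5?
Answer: -7830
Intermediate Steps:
j = 0 (j = 2*0 = 0)
E(G) = G²
f(l) = 0 (f(l) = 0*5 = 0)
145*(-54) + f(E(6)) = 145*(-54) + 0 = -7830 + 0 = -7830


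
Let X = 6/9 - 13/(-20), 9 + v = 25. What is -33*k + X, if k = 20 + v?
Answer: -71201/60 ≈ -1186.7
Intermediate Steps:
v = 16 (v = -9 + 25 = 16)
X = 79/60 (X = 6*(⅑) - 13*(-1/20) = ⅔ + 13/20 = 79/60 ≈ 1.3167)
k = 36 (k = 20 + 16 = 36)
-33*k + X = -33*36 + 79/60 = -1188 + 79/60 = -71201/60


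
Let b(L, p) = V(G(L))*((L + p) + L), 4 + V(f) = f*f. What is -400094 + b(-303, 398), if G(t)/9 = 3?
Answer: -550894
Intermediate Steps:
G(t) = 27 (G(t) = 9*3 = 27)
V(f) = -4 + f² (V(f) = -4 + f*f = -4 + f²)
b(L, p) = 725*p + 1450*L (b(L, p) = (-4 + 27²)*((L + p) + L) = (-4 + 729)*(p + 2*L) = 725*(p + 2*L) = 725*p + 1450*L)
-400094 + b(-303, 398) = -400094 + (725*398 + 1450*(-303)) = -400094 + (288550 - 439350) = -400094 - 150800 = -550894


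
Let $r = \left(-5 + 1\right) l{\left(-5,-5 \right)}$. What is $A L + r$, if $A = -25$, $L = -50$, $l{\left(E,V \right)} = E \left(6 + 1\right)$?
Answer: $1390$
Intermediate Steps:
$l{\left(E,V \right)} = 7 E$ ($l{\left(E,V \right)} = E 7 = 7 E$)
$r = 140$ ($r = \left(-5 + 1\right) 7 \left(-5\right) = \left(-4\right) \left(-35\right) = 140$)
$A L + r = \left(-25\right) \left(-50\right) + 140 = 1250 + 140 = 1390$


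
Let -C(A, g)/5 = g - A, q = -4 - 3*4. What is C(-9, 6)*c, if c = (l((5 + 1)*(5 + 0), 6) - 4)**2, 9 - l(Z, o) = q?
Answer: -33075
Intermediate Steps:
q = -16 (q = -4 - 12 = -16)
C(A, g) = -5*g + 5*A (C(A, g) = -5*(g - A) = -5*g + 5*A)
l(Z, o) = 25 (l(Z, o) = 9 - 1*(-16) = 9 + 16 = 25)
c = 441 (c = (25 - 4)**2 = 21**2 = 441)
C(-9, 6)*c = (-5*6 + 5*(-9))*441 = (-30 - 45)*441 = -75*441 = -33075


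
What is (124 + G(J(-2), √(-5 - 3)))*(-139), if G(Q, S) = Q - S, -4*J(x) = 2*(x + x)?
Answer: -17514 + 278*I*√2 ≈ -17514.0 + 393.15*I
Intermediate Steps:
J(x) = -x (J(x) = -(x + x)/2 = -2*x/2 = -x)
(124 + G(J(-2), √(-5 - 3)))*(-139) = (124 + (-1*(-2) - √(-5 - 3)))*(-139) = (124 + (2 - √(-8)))*(-139) = (124 + (2 - 2*I*√2))*(-139) = (126 - 2*I*√2)*(-139) = -17514 + 278*I*√2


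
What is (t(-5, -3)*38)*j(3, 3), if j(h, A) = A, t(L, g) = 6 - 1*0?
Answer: 684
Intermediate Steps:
t(L, g) = 6 (t(L, g) = 6 + 0 = 6)
(t(-5, -3)*38)*j(3, 3) = (6*38)*3 = 228*3 = 684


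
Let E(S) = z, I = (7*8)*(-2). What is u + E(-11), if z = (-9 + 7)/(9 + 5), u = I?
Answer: -785/7 ≈ -112.14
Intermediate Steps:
I = -112 (I = 56*(-2) = -112)
u = -112
z = -1/7 (z = -2/14 = -2*1/14 = -1/7 ≈ -0.14286)
E(S) = -1/7
u + E(-11) = -112 - 1/7 = -785/7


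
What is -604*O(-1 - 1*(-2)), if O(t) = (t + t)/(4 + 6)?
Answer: -604/5 ≈ -120.80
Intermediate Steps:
O(t) = t/5 (O(t) = (2*t)/10 = (2*t)*(⅒) = t/5)
-604*O(-1 - 1*(-2)) = -604*(-1 - 1*(-2))/5 = -604*(-1 + 2)/5 = -604/5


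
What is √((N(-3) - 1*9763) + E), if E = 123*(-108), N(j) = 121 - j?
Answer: 9*I*√283 ≈ 151.4*I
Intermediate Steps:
E = -13284
√((N(-3) - 1*9763) + E) = √(((121 - 1*(-3)) - 1*9763) - 13284) = √(((121 + 3) - 9763) - 13284) = √((124 - 9763) - 13284) = √(-9639 - 13284) = √(-22923) = 9*I*√283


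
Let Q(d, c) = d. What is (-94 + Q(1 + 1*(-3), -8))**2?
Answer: 9216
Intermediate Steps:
(-94 + Q(1 + 1*(-3), -8))**2 = (-94 + (1 + 1*(-3)))**2 = (-94 + (1 - 3))**2 = (-94 - 2)**2 = (-96)**2 = 9216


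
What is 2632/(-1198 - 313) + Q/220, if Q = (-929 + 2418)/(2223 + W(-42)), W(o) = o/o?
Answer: -1285535081/739302080 ≈ -1.7388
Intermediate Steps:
W(o) = 1
Q = 1489/2224 (Q = (-929 + 2418)/(2223 + 1) = 1489/2224 ≈ 0.66951)
2632/(-1198 - 313) + Q/220 = 2632/(-1198 - 313) + (1489/2224)/220 = 2632/(-1511) + (1489/2224)*(1/220) = 2632*(-1/1511) + 1489/489280 = -2632/1511 + 1489/489280 = -1285535081/739302080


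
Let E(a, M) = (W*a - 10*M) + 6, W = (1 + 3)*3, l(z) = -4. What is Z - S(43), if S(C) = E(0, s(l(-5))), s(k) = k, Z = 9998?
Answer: 9952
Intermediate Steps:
W = 12 (W = 4*3 = 12)
E(a, M) = 6 - 10*M + 12*a (E(a, M) = (12*a - 10*M) + 6 = (-10*M + 12*a) + 6 = 6 - 10*M + 12*a)
S(C) = 46 (S(C) = 6 - 10*(-4) + 12*0 = 6 + 40 + 0 = 46)
Z - S(43) = 9998 - 1*46 = 9998 - 46 = 9952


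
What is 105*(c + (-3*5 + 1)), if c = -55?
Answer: -7245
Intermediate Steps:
105*(c + (-3*5 + 1)) = 105*(-55 + (-3*5 + 1)) = 105*(-55 + (-15 + 1)) = 105*(-55 - 14) = 105*(-69) = -7245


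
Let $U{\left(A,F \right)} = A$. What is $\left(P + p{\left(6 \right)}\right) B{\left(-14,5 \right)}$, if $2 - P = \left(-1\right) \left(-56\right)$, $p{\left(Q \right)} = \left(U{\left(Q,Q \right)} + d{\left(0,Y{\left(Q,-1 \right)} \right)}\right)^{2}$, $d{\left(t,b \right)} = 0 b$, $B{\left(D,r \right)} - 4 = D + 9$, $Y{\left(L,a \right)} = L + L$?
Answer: $18$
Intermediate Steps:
$Y{\left(L,a \right)} = 2 L$
$B{\left(D,r \right)} = 13 + D$ ($B{\left(D,r \right)} = 4 + \left(D + 9\right) = 4 + \left(9 + D\right) = 13 + D$)
$d{\left(t,b \right)} = 0$
$p{\left(Q \right)} = Q^{2}$ ($p{\left(Q \right)} = \left(Q + 0\right)^{2} = Q^{2}$)
$P = -54$ ($P = 2 - \left(-1\right) \left(-56\right) = 2 - 56 = -54$)
$\left(P + p{\left(6 \right)}\right) B{\left(-14,5 \right)} = \left(-54 + 6^{2}\right) \left(13 - 14\right) = \left(-54 + 36\right) \left(-1\right) = \left(-18\right) \left(-1\right) = 18$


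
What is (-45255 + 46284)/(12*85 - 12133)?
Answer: -1029/11113 ≈ -0.092594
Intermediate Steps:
(-45255 + 46284)/(12*85 - 12133) = 1029/(1020 - 12133) = 1029/(-11113) = 1029*(-1/11113) = -1029/11113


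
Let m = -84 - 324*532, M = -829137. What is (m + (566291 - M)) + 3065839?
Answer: 4288815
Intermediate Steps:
m = -172452 (m = -84 - 172368 = -172452)
(m + (566291 - M)) + 3065839 = (-172452 + (566291 - 1*(-829137))) + 3065839 = (-172452 + (566291 + 829137)) + 3065839 = (-172452 + 1395428) + 3065839 = 1222976 + 3065839 = 4288815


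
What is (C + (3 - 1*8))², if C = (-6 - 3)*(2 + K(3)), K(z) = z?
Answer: 2500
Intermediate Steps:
C = -45 (C = (-6 - 3)*(2 + 3) = -9*5 = -45)
(C + (3 - 1*8))² = (-45 + (3 - 1*8))² = (-45 + (3 - 8))² = (-45 - 5)² = (-50)² = 2500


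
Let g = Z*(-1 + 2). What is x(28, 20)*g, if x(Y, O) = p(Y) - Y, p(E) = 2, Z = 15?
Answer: -390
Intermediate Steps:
g = 15 (g = 15*(-1 + 2) = 15*1 = 15)
x(Y, O) = 2 - Y
x(28, 20)*g = (2 - 1*28)*15 = (2 - 28)*15 = -26*15 = -390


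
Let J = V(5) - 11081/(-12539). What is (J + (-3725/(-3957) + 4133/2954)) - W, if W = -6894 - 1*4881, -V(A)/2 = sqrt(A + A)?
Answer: 1726311886959077/146568095142 - 2*sqrt(10) ≈ 11772.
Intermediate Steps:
V(A) = -2*sqrt(2)*sqrt(A) (V(A) = -2*sqrt(A + A) = -2*sqrt(2)*sqrt(A))
W = -11775 (W = -6894 - 4881 = -11775)
J = 11081/12539 - 2*sqrt(10) (J = -2*sqrt(2)*sqrt(5) - 11081/(-12539) = -2*sqrt(10) - 11081*(-1)/12539 = -2*sqrt(10) - 1*(-11081/12539) = -2*sqrt(10) + 11081/12539 = 11081/12539 - 2*sqrt(10) ≈ -5.4408)
(J + (-3725/(-3957) + 4133/2954)) - W = ((11081/12539 - 2*sqrt(10)) + (-3725/(-3957) + 4133/2954)) - 1*(-11775) = ((11081/12539 - 2*sqrt(10)) + (-3725*(-1/3957) + 4133*(1/2954))) + 11775 = ((11081/12539 - 2*sqrt(10)) + (3725/3957 + 4133/2954)) + 11775 = ((11081/12539 - 2*sqrt(10)) + 27357931/11688978) + 11775 = (472566662027/146568095142 - 2*sqrt(10)) + 11775 = 1726311886959077/146568095142 - 2*sqrt(10)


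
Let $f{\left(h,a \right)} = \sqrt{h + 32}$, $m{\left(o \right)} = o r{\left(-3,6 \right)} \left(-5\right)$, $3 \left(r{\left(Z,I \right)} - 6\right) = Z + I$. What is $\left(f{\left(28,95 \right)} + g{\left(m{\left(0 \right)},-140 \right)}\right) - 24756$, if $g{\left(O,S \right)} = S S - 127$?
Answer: $-5283 + 2 \sqrt{15} \approx -5275.3$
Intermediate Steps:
$r{\left(Z,I \right)} = 6 + \frac{I}{3} + \frac{Z}{3}$ ($r{\left(Z,I \right)} = 6 + \frac{Z + I}{3} = 6 + \frac{I + Z}{3} = 6 + \left(\frac{I}{3} + \frac{Z}{3}\right) = 6 + \frac{I}{3} + \frac{Z}{3}$)
$m{\left(o \right)} = - 35 o$ ($m{\left(o \right)} = o \left(6 + \frac{1}{3} \cdot 6 + \frac{1}{3} \left(-3\right)\right) \left(-5\right) = o \left(6 + 2 - 1\right) \left(-5\right) = o 7 \left(-5\right) = 7 o \left(-5\right) = - 35 o$)
$g{\left(O,S \right)} = -127 + S^{2}$ ($g{\left(O,S \right)} = S^{2} - 127 = -127 + S^{2}$)
$f{\left(h,a \right)} = \sqrt{32 + h}$
$\left(f{\left(28,95 \right)} + g{\left(m{\left(0 \right)},-140 \right)}\right) - 24756 = \left(\sqrt{32 + 28} - \left(127 - \left(-140\right)^{2}\right)\right) - 24756 = \left(\sqrt{60} + \left(-127 + 19600\right)\right) - 24756 = \left(2 \sqrt{15} + 19473\right) - 24756 = \left(19473 + 2 \sqrt{15}\right) - 24756 = -5283 + 2 \sqrt{15}$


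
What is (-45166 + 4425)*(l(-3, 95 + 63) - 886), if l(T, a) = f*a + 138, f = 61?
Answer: -362187490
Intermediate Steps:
l(T, a) = 138 + 61*a (l(T, a) = 61*a + 138 = 138 + 61*a)
(-45166 + 4425)*(l(-3, 95 + 63) - 886) = (-45166 + 4425)*((138 + 61*(95 + 63)) - 886) = -40741*((138 + 61*158) - 886) = -40741*((138 + 9638) - 886) = -40741*(9776 - 886) = -40741*8890 = -362187490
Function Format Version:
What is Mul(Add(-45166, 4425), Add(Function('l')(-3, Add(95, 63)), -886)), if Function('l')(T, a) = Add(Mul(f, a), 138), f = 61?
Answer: -362187490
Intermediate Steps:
Function('l')(T, a) = Add(138, Mul(61, a)) (Function('l')(T, a) = Add(Mul(61, a), 138) = Add(138, Mul(61, a)))
Mul(Add(-45166, 4425), Add(Function('l')(-3, Add(95, 63)), -886)) = Mul(Add(-45166, 4425), Add(Add(138, Mul(61, Add(95, 63))), -886)) = Mul(-40741, Add(Add(138, Mul(61, 158)), -886)) = Mul(-40741, Add(Add(138, 9638), -886)) = Mul(-40741, Add(9776, -886)) = Mul(-40741, 8890) = -362187490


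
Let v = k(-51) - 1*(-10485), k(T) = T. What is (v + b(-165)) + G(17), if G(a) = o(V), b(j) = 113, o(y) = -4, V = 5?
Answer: 10543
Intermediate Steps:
G(a) = -4
v = 10434 (v = -51 - 1*(-10485) = -51 + 10485 = 10434)
(v + b(-165)) + G(17) = (10434 + 113) - 4 = 10547 - 4 = 10543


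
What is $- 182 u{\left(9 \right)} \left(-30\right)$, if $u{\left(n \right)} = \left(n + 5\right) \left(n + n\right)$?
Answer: $1375920$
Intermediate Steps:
$u{\left(n \right)} = 2 n \left(5 + n\right)$ ($u{\left(n \right)} = \left(5 + n\right) 2 n = 2 n \left(5 + n\right)$)
$- 182 u{\left(9 \right)} \left(-30\right) = - 182 \cdot 2 \cdot 9 \left(5 + 9\right) \left(-30\right) = - 182 \cdot 2 \cdot 9 \cdot 14 \left(-30\right) = \left(-182\right) 252 \left(-30\right) = \left(-45864\right) \left(-30\right) = 1375920$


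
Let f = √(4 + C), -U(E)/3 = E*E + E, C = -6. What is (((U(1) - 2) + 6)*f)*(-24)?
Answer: 48*I*√2 ≈ 67.882*I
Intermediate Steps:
U(E) = -3*E - 3*E² (U(E) = -3*(E*E + E) = -3*(E² + E) = -3*(E + E²) = -3*E - 3*E²)
f = I*√2 (f = √(4 - 6) = √(-2) = I*√2 ≈ 1.4142*I)
(((U(1) - 2) + 6)*f)*(-24) = (((-3*1*(1 + 1) - 2) + 6)*(I*√2))*(-24) = (((-3*1*2 - 2) + 6)*(I*√2))*(-24) = (((-6 - 2) + 6)*(I*√2))*(-24) = ((-8 + 6)*(I*√2))*(-24) = -2*I*√2*(-24) = 48*I*√2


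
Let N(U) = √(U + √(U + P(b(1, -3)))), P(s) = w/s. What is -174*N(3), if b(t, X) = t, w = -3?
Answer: -174*√3 ≈ -301.38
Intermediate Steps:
P(s) = -3/s
N(U) = √(U + √(-3 + U)) (N(U) = √(U + √(U - 3/1)) = √(U + √(U - 3*1)) = √(U + √(U - 3)) = √(U + √(-3 + U)))
-174*N(3) = -174*√(3 + √(-3 + 3)) = -174*√(3 + √0) = -174*√(3 + 0) = -174*√3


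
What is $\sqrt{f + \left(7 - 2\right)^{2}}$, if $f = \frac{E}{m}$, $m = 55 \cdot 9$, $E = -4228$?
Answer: $\frac{\sqrt{448085}}{165} \approx 4.0569$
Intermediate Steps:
$m = 495$
$f = - \frac{4228}{495} \approx -8.5414$
$\sqrt{f + \left(7 - 2\right)^{2}} = \sqrt{- \frac{4228}{495} + \left(7 - 2\right)^{2}} = \sqrt{- \frac{4228}{495} + 5^{2}} = \sqrt{- \frac{4228}{495} + 25} = \sqrt{\frac{8147}{495}} = \frac{\sqrt{448085}}{165}$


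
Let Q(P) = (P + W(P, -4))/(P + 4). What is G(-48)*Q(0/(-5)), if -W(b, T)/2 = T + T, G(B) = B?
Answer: -192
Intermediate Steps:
W(b, T) = -4*T (W(b, T) = -2*(T + T) = -4*T)
Q(P) = (16 + P)/(4 + P) (Q(P) = (P - 4*(-4))/(P + 4) = (P + 16)/(4 + P) = (16 + P)/(4 + P))
G(-48)*Q(0/(-5)) = -48*(16 + 0/(-5))/(4 + 0/(-5)) = -48*(16 + 0*(-1/5))/(4 + 0*(-1/5)) = -48*(16 + 0)/(4 + 0) = -48*16/4 = -12*16 = -48*4 = -192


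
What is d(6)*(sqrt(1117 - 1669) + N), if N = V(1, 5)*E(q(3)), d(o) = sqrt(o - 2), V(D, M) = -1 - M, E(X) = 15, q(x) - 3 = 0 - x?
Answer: -180 + 4*I*sqrt(138) ≈ -180.0 + 46.989*I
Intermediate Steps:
q(x) = 3 - x (q(x) = 3 + (0 - x) = 3 - x)
d(o) = sqrt(-2 + o)
N = -90 (N = (-1 - 1*5)*15 = (-1 - 5)*15 = -6*15 = -90)
d(6)*(sqrt(1117 - 1669) + N) = sqrt(-2 + 6)*(sqrt(1117 - 1669) - 90) = sqrt(4)*(sqrt(-552) - 90) = 2*(2*I*sqrt(138) - 90) = 2*(-90 + 2*I*sqrt(138)) = -180 + 4*I*sqrt(138)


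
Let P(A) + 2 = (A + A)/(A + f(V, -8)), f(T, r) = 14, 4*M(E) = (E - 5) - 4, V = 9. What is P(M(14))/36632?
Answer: -14/279319 ≈ -5.0122e-5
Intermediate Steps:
M(E) = -9/4 + E/4 (M(E) = ((E - 5) - 4)/4 = ((-5 + E) - 4)/4 = (-9 + E)/4 = -9/4 + E/4)
P(A) = -2 + 2*A/(14 + A) (P(A) = -2 + (A + A)/(A + 14) = -2 + (2*A)/(14 + A) = -2 + 2*A/(14 + A))
P(M(14))/36632 = -28/(14 + (-9/4 + (¼)*14))/36632 = -28/(14 + (-9/4 + 7/2))*(1/36632) = -28/(14 + 5/4)*(1/36632) = -28/61/4*(1/36632) = -28*4/61*(1/36632) = -112/61*1/36632 = -14/279319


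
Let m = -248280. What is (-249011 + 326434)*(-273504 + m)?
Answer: -40398082632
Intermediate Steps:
(-249011 + 326434)*(-273504 + m) = (-249011 + 326434)*(-273504 - 248280) = 77423*(-521784) = -40398082632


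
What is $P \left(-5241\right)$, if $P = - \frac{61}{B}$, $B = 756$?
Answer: $\frac{106567}{252} \approx 422.88$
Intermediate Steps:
$P = - \frac{61}{756} \approx -0.080688$
$P \left(-5241\right) = \left(- \frac{61}{756}\right) \left(-5241\right) = \frac{106567}{252}$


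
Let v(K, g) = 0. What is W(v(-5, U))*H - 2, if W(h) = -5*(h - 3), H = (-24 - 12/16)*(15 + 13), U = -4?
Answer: -10397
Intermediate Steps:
H = -693 (H = (-24 - 12*1/16)*28 = (-24 - ¾)*28 = -99/4*28 = -693)
W(h) = 15 - 5*h (W(h) = -5*(-3 + h) = 15 - 5*h)
W(v(-5, U))*H - 2 = (15 - 5*0)*(-693) - 2 = (15 + 0)*(-693) - 2 = 15*(-693) - 2 = -10395 - 2 = -10397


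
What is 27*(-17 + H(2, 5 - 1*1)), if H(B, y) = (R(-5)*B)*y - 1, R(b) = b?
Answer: -1566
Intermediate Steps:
H(B, y) = -1 - 5*B*y (H(B, y) = (-5*B)*y - 1 = -5*B*y - 1 = -1 - 5*B*y)
27*(-17 + H(2, 5 - 1*1)) = 27*(-17 + (-1 - 5*2*(5 - 1*1))) = 27*(-17 + (-1 - 5*2*(5 - 1))) = 27*(-17 + (-1 - 5*2*4)) = 27*(-17 + (-1 - 40)) = 27*(-17 - 41) = 27*(-58) = -1566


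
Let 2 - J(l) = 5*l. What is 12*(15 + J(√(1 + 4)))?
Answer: 204 - 60*√5 ≈ 69.836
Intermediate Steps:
J(l) = 2 - 5*l
12*(15 + J(√(1 + 4))) = 12*(15 + (2 - 5*√(1 + 4))) = 12*(15 + (2 - 5*√5)) = 12*(17 - 5*√5) = 204 - 60*√5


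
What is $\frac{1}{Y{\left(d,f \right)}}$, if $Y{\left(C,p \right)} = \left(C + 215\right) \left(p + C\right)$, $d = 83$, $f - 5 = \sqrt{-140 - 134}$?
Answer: $\frac{22}{597341} - \frac{i \sqrt{274}}{2389364} \approx 3.683 \cdot 10^{-5} - 6.9278 \cdot 10^{-6} i$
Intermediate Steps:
$f = 5 + i \sqrt{274}$ ($f = 5 + \sqrt{-140 - 134} = 5 + \sqrt{-274} = 5 + i \sqrt{274} \approx 5.0 + 16.553 i$)
$Y{\left(C,p \right)} = \left(215 + C\right) \left(C + p\right)$
$\frac{1}{Y{\left(d,f \right)}} = \frac{1}{83^{2} + 215 \cdot 83 + 215 \left(5 + i \sqrt{274}\right) + 83 \left(5 + i \sqrt{274}\right)} = \frac{1}{6889 + 17845 + \left(1075 + 215 i \sqrt{274}\right) + \left(415 + 83 i \sqrt{274}\right)} = \frac{1}{26224 + 298 i \sqrt{274}}$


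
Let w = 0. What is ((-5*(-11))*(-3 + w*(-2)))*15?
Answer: -2475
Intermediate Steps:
((-5*(-11))*(-3 + w*(-2)))*15 = ((-5*(-11))*(-3 + 0*(-2)))*15 = (55*(-3 + 0))*15 = (55*(-3))*15 = -165*15 = -2475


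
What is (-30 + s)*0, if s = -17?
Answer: 0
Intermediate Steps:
(-30 + s)*0 = (-30 - 17)*0 = -47*0 = 0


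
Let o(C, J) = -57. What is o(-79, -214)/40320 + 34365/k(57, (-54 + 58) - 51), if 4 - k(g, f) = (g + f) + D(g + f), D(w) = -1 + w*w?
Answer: -4398739/13440 ≈ -327.29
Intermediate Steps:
D(w) = -1 + w²
k(g, f) = 5 - f - g - (f + g)² (k(g, f) = 4 - ((g + f) + (-1 + (g + f)²)) = 4 - ((f + g) + (-1 + (f + g)²)) = 4 - (-1 + f + g + (f + g)²) = 4 + (1 - f - g - (f + g)²) = 5 - f - g - (f + g)²)
o(-79, -214)/40320 + 34365/k(57, (-54 + 58) - 51) = -57/40320 + 34365/(5 - ((-54 + 58) - 51) - 1*57 - (((-54 + 58) - 51) + 57)²) = -57*1/40320 + 34365/(5 - (4 - 51) - 57 - ((4 - 51) + 57)²) = -19/13440 + 34365/(5 - 1*(-47) - 57 - (-47 + 57)²) = -19/13440 + 34365/(5 + 47 - 57 - 1*10²) = -19/13440 + 34365/(5 + 47 - 57 - 1*100) = -19/13440 + 34365/(5 + 47 - 57 - 100) = -19/13440 + 34365/(-105) = -19/13440 + 34365*(-1/105) = -19/13440 - 2291/7 = -4398739/13440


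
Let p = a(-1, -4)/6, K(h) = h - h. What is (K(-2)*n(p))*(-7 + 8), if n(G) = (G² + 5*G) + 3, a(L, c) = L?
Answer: 0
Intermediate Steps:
K(h) = 0
p = -⅙ (p = -1/6 = -1*⅙ = -⅙ ≈ -0.16667)
n(G) = 3 + G² + 5*G
(K(-2)*n(p))*(-7 + 8) = (0*(3 + (-⅙)² + 5*(-⅙)))*(-7 + 8) = (0*(3 + 1/36 - ⅚))*1 = (0*(79/36))*1 = 0*1 = 0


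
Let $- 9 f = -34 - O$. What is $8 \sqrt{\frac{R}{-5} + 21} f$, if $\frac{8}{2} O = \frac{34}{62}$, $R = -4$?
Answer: $\frac{2822 \sqrt{545}}{465} \approx 141.68$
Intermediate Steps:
$O = \frac{17}{124}$ ($O = \frac{34 \cdot \frac{1}{62}}{4} = \frac{1}{4} \cdot \frac{17}{31} = \frac{17}{124} \approx 0.1371$)
$f = \frac{1411}{372}$ ($f = - \frac{-34 - \frac{17}{124}}{9} = \left(- \frac{1}{9}\right) \left(- \frac{4233}{124}\right) = \frac{1411}{372} \approx 3.793$)
$8 \sqrt{\frac{R}{-5} + 21} f = 8 \sqrt{- \frac{4}{-5} + 21} \cdot \frac{1411}{372} = 8 \sqrt{\left(-4\right) \left(- \frac{1}{5}\right) + 21} \cdot \frac{1411}{372} = 8 \sqrt{\frac{4}{5} + 21} \cdot \frac{1411}{372} = 8 \sqrt{\frac{109}{5}} \cdot \frac{1411}{372} = 8 \frac{\sqrt{545}}{5} \cdot \frac{1411}{372} = 8 \frac{1411 \sqrt{545}}{1860} = \frac{2822 \sqrt{545}}{465}$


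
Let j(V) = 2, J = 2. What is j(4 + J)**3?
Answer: 8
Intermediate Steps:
j(4 + J)**3 = 2**3 = 8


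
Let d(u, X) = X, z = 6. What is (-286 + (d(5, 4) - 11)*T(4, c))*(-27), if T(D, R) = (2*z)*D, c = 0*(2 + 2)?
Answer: 16794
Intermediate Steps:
c = 0 (c = 0*4 = 0)
T(D, R) = 12*D (T(D, R) = (2*6)*D = 12*D)
(-286 + (d(5, 4) - 11)*T(4, c))*(-27) = (-286 + (4 - 11)*(12*4))*(-27) = (-286 - 7*48)*(-27) = (-286 - 336)*(-27) = -622*(-27) = 16794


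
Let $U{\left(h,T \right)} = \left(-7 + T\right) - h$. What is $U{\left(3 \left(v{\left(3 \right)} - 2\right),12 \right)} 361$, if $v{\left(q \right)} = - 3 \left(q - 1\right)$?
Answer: $10469$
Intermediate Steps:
$v{\left(q \right)} = 3 - 3 q$ ($v{\left(q \right)} = - 3 \left(-1 + q\right) = 3 - 3 q$)
$U{\left(h,T \right)} = -7 + T - h$
$U{\left(3 \left(v{\left(3 \right)} - 2\right),12 \right)} 361 = \left(-7 + 12 - 3 \left(\left(3 - 9\right) - 2\right)\right) 361 = \left(-7 + 12 - 3 \left(-6 - 2\right)\right) 361 = \left(-7 + 12 - 3 \left(-8\right)\right) 361 = \left(-7 + 12 - -24\right) 361 = \left(-7 + 12 + 24\right) 361 = 29 \cdot 361 = 10469$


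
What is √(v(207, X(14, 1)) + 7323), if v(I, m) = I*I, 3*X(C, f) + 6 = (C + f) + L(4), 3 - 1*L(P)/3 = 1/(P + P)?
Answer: 2*√12543 ≈ 223.99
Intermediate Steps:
L(P) = 9 - 3/(2*P) (L(P) = 9 - 3/(P + P) = 9 - 3*1/(2*P) = 9 - 3/(2*P))
X(C, f) = 7/8 + C/3 + f/3 (X(C, f) = -2 + ((C + f) + (9 - 3/2/4))/3 = -2 + ((C + f) + (9 - 3/2*¼))/3 = -2 + ((C + f) + (9 - 3/8))/3 = -2 + ((C + f) + 69/8)/3 = -2 + (69/8 + C + f)/3 = -2 + (23/8 + C/3 + f/3) = 7/8 + C/3 + f/3)
v(I, m) = I²
√(v(207, X(14, 1)) + 7323) = √(207² + 7323) = √(42849 + 7323) = √50172 = 2*√12543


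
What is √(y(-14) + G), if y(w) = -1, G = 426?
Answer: 5*√17 ≈ 20.616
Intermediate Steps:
√(y(-14) + G) = √(-1 + 426) = √425 = 5*√17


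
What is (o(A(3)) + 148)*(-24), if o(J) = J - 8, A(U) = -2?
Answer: -3312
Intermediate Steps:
o(J) = -8 + J
(o(A(3)) + 148)*(-24) = ((-8 - 2) + 148)*(-24) = (-10 + 148)*(-24) = 138*(-24) = -3312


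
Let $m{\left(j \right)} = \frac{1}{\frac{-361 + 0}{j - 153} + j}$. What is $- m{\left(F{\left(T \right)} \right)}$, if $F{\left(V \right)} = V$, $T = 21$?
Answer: $- \frac{132}{3133} \approx -0.042132$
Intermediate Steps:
$m{\left(j \right)} = \frac{1}{j - \frac{361}{-153 + j}}$ ($m{\left(j \right)} = \frac{1}{- \frac{361}{-153 + j} + j} = \frac{1}{j - \frac{361}{-153 + j}}$)
$- m{\left(F{\left(T \right)} \right)} = - \frac{153 - 21}{361 - 21^{2} + 153 \cdot 21} = - \frac{153 - 21}{361 - 441 + 3213} = - \frac{132}{361 - 441 + 3213} = - \frac{132}{3133}$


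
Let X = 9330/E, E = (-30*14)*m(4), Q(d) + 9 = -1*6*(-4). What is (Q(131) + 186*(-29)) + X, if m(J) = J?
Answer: -301535/56 ≈ -5384.6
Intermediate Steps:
Q(d) = 15 (Q(d) = -9 - 1*6*(-4) = -9 - 6*(-4) = -9 + 24 = 15)
E = -1680 (E = -30*14*4 = -420*4 = -1680)
X = -311/56 (X = 9330/(-1680) = 9330*(-1/1680) = -311/56 ≈ -5.5536)
(Q(131) + 186*(-29)) + X = (15 + 186*(-29)) - 311/56 = (15 - 5394) - 311/56 = -5379 - 311/56 = -301535/56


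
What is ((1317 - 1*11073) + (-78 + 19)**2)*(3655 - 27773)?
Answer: 151340450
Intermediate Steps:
((1317 - 1*11073) + (-78 + 19)**2)*(3655 - 27773) = ((1317 - 11073) + (-59)**2)*(-24118) = (-9756 + 3481)*(-24118) = -6275*(-24118) = 151340450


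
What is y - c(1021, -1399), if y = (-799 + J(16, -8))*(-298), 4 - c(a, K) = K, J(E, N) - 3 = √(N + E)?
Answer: 235805 - 596*√2 ≈ 2.3496e+5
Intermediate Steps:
J(E, N) = 3 + √(E + N) (J(E, N) = 3 + √(N + E) = 3 + √(E + N))
c(a, K) = 4 - K
y = 237208 - 596*√2 (y = (-799 + (3 + √(16 - 8)))*(-298) = (-799 + (3 + √8))*(-298) = (-799 + (3 + 2*√2))*(-298) = (-796 + 2*√2)*(-298) = 237208 - 596*√2 ≈ 2.3637e+5)
y - c(1021, -1399) = (237208 - 596*√2) - (4 - 1*(-1399)) = (237208 - 596*√2) - (4 + 1399) = (237208 - 596*√2) - 1*1403 = (237208 - 596*√2) - 1403 = 235805 - 596*√2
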